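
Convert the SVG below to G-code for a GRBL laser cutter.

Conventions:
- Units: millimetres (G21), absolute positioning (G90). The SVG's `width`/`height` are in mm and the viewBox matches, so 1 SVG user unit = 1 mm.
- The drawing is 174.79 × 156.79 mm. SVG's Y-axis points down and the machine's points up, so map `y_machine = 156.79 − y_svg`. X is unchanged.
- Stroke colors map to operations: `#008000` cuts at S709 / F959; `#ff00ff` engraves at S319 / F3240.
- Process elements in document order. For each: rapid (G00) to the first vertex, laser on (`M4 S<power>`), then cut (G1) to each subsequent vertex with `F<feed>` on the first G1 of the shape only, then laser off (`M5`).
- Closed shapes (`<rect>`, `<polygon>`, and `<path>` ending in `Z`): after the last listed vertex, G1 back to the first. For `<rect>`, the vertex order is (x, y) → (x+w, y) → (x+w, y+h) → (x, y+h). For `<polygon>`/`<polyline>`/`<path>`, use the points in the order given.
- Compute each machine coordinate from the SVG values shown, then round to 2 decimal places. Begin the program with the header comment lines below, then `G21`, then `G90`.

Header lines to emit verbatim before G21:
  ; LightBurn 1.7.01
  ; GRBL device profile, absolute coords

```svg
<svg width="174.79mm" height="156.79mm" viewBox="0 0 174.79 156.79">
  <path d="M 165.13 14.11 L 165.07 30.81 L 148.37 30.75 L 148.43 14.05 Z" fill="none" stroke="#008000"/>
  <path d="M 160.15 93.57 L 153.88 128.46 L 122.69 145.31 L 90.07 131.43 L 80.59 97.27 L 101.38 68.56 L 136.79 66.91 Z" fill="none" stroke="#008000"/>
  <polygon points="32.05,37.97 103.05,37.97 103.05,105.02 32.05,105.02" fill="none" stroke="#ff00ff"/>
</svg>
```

; LightBurn 1.7.01
; GRBL device profile, absolute coords
G21
G90
G00 X165.13 Y142.68
M4 S709
G1 X165.07 Y125.98 F959
G1 X148.37 Y126.04
G1 X148.43 Y142.74
G1 X165.13 Y142.68
M5
G00 X160.15 Y63.22
M4 S709
G1 X153.88 Y28.33 F959
G1 X122.69 Y11.48
G1 X90.07 Y25.36
G1 X80.59 Y59.52
G1 X101.38 Y88.23
G1 X136.79 Y89.88
G1 X160.15 Y63.22
M5
G00 X32.05 Y118.82
M4 S319
G1 X103.05 Y118.82 F3240
G1 X103.05 Y51.77
G1 X32.05 Y51.77
G1 X32.05 Y118.82
M5

Since the viewBox matches the mm dimensions, user units are millimetres directly. The only transform is the Y-flip y_m = 156.79 − y_svg.

Shape 1 is a regular polygon drawn with `<path>`. Its stroke #008000 means cut at S709, F959. After flipping Y the toolpath is (165.13,142.68) → (165.07,125.98) → (148.37,126.04) → (148.43,142.74) → (165.13,142.68), returning to the start.

Shape 2 is a regular polygon drawn with `<path>`. Its stroke #008000 means cut at S709, F959. After flipping Y the toolpath is (160.15,63.22) → (153.88,28.33) → (122.69,11.48) → (90.07,25.36) → (80.59,59.52) → (101.38,88.23) → (136.79,89.88) → (160.15,63.22), returning to the start.

Shape 3 is a rectangle drawn with `<polygon>`. Its stroke #ff00ff means engrave at S319, F3240. After flipping Y the toolpath is (32.05,118.82) → (103.05,118.82) → (103.05,51.77) → (32.05,51.77) → (32.05,118.82), returning to the start.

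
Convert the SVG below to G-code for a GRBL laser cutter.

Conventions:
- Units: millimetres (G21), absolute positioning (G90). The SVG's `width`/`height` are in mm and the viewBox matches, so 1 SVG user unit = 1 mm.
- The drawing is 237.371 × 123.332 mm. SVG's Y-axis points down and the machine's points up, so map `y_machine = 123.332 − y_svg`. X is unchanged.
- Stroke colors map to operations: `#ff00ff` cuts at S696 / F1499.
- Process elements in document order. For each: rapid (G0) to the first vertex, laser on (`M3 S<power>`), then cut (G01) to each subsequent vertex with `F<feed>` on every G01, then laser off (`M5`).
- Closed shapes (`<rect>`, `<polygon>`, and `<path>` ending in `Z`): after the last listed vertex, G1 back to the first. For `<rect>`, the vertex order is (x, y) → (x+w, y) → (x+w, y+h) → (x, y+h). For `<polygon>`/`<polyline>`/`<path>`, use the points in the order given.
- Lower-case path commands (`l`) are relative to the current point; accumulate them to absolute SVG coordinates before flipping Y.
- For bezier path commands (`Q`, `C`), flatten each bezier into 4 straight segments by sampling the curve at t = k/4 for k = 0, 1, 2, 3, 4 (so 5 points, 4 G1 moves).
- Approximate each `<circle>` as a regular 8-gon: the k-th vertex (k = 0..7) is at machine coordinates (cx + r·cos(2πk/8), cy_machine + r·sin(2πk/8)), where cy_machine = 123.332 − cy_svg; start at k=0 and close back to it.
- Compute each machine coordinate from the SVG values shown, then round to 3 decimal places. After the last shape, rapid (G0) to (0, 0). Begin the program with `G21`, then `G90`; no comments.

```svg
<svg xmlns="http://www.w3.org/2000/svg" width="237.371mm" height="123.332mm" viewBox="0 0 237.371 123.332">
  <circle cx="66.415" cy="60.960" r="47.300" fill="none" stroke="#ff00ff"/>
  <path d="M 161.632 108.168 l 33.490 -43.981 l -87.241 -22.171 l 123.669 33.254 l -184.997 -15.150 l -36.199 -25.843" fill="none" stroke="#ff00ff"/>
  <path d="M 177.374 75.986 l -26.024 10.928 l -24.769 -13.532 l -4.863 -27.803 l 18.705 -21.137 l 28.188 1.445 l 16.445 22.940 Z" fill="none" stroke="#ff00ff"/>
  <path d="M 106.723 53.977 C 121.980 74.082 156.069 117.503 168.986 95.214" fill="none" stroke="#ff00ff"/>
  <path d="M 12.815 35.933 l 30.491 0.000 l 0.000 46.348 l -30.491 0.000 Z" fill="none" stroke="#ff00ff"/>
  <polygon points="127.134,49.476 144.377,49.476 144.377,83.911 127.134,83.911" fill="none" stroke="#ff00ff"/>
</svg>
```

viewBox `0 0 237.371 123.332` with mm width/height → 1 unit = 1 mm. Flip: y_m = 123.332 − y_svg.

**Shape 1** — `<circle>` circle, stroke `#ff00ff` → cut (S696, F1499). Machine vertices: (113.715,62.372) → (99.861,95.818) → (66.415,109.672) → (32.969,95.818) → (19.115,62.372) → (32.969,28.926) → (66.415,15.072) → (99.861,28.926) → (113.715,62.372). Closed: final G1 returns to the first vertex.

**Shape 2** — `<path>` open polyline, stroke `#ff00ff` → cut (S696, F1499). Machine vertices: (161.632,15.164) → (195.122,59.145) → (107.881,81.316) → (231.550,48.062) → (46.553,63.212) → (10.354,89.055). Open path.

**Shape 3** — `<path>` regular polygon, stroke `#ff00ff` → cut (S696, F1499). Machine vertices: (177.374,47.346) → (151.350,36.418) → (126.581,49.950) → (121.718,77.753) → (140.423,98.890) → (168.611,97.445) → (185.056,74.505) → (177.374,47.346). Closed: final G1 returns to the first vertex.

**Shape 4** — `<path>` cubic bezier, stroke `#ff00ff` → cut (S696, F1499). Control points (SVG): P0=(106.723,53.977), P1=(121.980,74.082), P2=(156.069,117.503), P3=(168.986,95.214); sampled at t=k/4. Machine vertices: (106.723,69.355) → (121.072,51.296) → (138.732,32.839) → (155.954,22.331) → (168.986,28.118). Open path.

**Shape 5** — `<path>` rectangle, stroke `#ff00ff` → cut (S696, F1499). Machine vertices: (12.815,87.399) → (43.306,87.399) → (43.306,41.051) → (12.815,41.051) → (12.815,87.399). Closed: final G1 returns to the first vertex.

**Shape 6** — `<polygon>` rectangle, stroke `#ff00ff` → cut (S696, F1499). Machine vertices: (127.134,73.856) → (144.377,73.856) → (144.377,39.421) → (127.134,39.421) → (127.134,73.856). Closed: final G1 returns to the first vertex.

G21
G90
G0 X113.715 Y62.372
M3 S696
G01 X99.861 Y95.818 F1499
G01 X66.415 Y109.672 F1499
G01 X32.969 Y95.818 F1499
G01 X19.115 Y62.372 F1499
G01 X32.969 Y28.926 F1499
G01 X66.415 Y15.072 F1499
G01 X99.861 Y28.926 F1499
G01 X113.715 Y62.372 F1499
M5
G0 X161.632 Y15.164
M3 S696
G01 X195.122 Y59.145 F1499
G01 X107.881 Y81.316 F1499
G01 X231.550 Y48.062 F1499
G01 X46.553 Y63.212 F1499
G01 X10.354 Y89.055 F1499
M5
G0 X177.374 Y47.346
M3 S696
G01 X151.350 Y36.418 F1499
G01 X126.581 Y49.950 F1499
G01 X121.718 Y77.753 F1499
G01 X140.423 Y98.890 F1499
G01 X168.611 Y97.445 F1499
G01 X185.056 Y74.505 F1499
G01 X177.374 Y47.346 F1499
M5
G0 X106.723 Y69.355
M3 S696
G01 X121.072 Y51.296 F1499
G01 X138.732 Y32.839 F1499
G01 X155.954 Y22.331 F1499
G01 X168.986 Y28.118 F1499
M5
G0 X12.815 Y87.399
M3 S696
G01 X43.306 Y87.399 F1499
G01 X43.306 Y41.051 F1499
G01 X12.815 Y41.051 F1499
G01 X12.815 Y87.399 F1499
M5
G0 X127.134 Y73.856
M3 S696
G01 X144.377 Y73.856 F1499
G01 X144.377 Y39.421 F1499
G01 X127.134 Y39.421 F1499
G01 X127.134 Y73.856 F1499
M5
G0 X0.000 Y0.000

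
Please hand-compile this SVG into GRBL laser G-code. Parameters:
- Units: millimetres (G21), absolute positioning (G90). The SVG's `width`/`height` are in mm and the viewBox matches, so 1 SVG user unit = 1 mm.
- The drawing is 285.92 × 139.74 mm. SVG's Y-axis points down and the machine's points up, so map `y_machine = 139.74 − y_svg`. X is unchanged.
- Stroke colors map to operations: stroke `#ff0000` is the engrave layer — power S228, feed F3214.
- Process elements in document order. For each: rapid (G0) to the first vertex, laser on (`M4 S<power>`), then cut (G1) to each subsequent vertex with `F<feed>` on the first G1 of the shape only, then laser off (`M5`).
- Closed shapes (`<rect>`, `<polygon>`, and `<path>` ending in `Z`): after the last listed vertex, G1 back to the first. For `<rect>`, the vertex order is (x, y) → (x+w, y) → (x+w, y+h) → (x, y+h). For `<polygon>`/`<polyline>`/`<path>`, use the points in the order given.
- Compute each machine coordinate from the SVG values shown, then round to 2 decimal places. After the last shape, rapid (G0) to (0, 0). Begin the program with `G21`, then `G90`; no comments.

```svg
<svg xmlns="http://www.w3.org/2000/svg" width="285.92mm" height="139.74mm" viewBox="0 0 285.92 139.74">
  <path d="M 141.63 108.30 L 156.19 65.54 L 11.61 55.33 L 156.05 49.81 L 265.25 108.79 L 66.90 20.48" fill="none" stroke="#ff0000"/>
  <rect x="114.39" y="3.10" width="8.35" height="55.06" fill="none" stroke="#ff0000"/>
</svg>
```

G21
G90
G0 X141.63 Y31.44
M4 S228
G1 X156.19 Y74.20 F3214
G1 X11.61 Y84.41
G1 X156.05 Y89.93
G1 X265.25 Y30.95
G1 X66.90 Y119.26
M5
G0 X114.39 Y136.64
M4 S228
G1 X122.74 Y136.64 F3214
G1 X122.74 Y81.58
G1 X114.39 Y81.58
G1 X114.39 Y136.64
M5
G0 X0.00 Y0.00

1 u = 1 mm; y_m = 139.74 − y.

[1] `<path>` open polyline, #ff0000→engrave S228 F3214: (141.63,31.44) → (156.19,74.20) → (11.61,84.41) → (156.05,89.93) → (265.25,30.95) → (66.90,119.26)

[2] `<rect>` rectangle, #ff0000→engrave S228 F3214: (114.39,136.64) → (122.74,136.64) → (122.74,81.58) → (114.39,81.58) → (114.39,136.64) (closed)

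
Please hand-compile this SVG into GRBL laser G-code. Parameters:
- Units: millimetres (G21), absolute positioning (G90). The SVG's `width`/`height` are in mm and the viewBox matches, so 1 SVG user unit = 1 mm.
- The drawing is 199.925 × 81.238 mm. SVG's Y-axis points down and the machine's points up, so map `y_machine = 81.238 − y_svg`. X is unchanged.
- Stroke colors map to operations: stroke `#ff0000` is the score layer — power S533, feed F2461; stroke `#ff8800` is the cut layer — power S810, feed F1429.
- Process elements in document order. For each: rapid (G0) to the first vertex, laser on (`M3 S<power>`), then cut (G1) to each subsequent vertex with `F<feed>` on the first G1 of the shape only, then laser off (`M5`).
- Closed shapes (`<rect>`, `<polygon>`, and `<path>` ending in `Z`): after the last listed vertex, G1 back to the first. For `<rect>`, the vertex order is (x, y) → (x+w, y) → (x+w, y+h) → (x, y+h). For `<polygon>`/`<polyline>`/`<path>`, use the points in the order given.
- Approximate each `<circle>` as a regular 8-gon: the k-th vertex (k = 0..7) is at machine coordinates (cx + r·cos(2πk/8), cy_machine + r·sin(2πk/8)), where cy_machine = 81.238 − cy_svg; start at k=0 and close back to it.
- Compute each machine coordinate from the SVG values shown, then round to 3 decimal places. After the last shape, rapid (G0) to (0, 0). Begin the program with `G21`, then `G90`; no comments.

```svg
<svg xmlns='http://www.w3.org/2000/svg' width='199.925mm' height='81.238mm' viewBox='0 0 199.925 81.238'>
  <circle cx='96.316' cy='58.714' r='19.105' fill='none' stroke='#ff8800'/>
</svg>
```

G21
G90
G0 X115.421 Y22.524
M3 S810
G1 X109.825 Y36.033 F1429
G1 X96.316 Y41.629
G1 X82.807 Y36.033
G1 X77.211 Y22.524
G1 X82.807 Y9.015
G1 X96.316 Y3.419
G1 X109.825 Y9.015
G1 X115.421 Y22.524
M5
G0 X0.000 Y0.000

viewBox `0 0 199.925 81.238` with mm width/height → 1 unit = 1 mm. Flip: y_m = 81.238 − y_svg.

**Shape 1** — `<circle>` circle, stroke `#ff8800` → cut (S810, F1429). Machine vertices: (115.421,22.524) → (109.825,36.033) → (96.316,41.629) → (82.807,36.033) → (77.211,22.524) → (82.807,9.015) → (96.316,3.419) → (109.825,9.015) → (115.421,22.524). Closed: final G1 returns to the first vertex.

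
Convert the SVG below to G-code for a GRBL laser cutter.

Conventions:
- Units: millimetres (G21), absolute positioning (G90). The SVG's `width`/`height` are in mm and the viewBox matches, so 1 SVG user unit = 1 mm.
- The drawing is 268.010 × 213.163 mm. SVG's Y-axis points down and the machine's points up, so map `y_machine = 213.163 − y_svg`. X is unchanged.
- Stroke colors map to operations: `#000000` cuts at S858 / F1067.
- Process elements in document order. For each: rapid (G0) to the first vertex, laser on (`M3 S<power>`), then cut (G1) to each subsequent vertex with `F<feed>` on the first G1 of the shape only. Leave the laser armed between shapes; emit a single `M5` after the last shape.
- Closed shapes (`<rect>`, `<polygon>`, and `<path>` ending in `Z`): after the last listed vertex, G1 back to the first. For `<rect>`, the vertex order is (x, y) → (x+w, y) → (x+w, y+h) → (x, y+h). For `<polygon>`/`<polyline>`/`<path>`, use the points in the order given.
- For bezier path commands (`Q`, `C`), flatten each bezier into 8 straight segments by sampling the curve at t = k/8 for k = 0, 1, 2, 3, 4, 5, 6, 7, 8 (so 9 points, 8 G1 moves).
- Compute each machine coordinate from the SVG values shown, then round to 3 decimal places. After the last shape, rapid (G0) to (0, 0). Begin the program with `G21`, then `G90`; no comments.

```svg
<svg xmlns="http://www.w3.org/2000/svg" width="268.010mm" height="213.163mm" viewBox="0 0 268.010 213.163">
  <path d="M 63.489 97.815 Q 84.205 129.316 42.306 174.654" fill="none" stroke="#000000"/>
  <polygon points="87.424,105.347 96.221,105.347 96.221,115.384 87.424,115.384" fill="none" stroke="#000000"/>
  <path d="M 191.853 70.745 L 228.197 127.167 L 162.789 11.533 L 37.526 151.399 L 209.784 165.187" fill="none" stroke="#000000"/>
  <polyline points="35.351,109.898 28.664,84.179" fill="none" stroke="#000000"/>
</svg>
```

viewBox `0 0 268.010 213.163` with mm width/height → 1 unit = 1 mm. Flip: y_m = 213.163 − y_svg.

**Shape 1** — `<path>` quadratic bezier, stroke `#000000` → cut (S858, F1067). Control points (SVG): P0=(63.489,97.815), P1=(84.205,129.316), P2=(42.306,174.654); sampled at t=k/8. Machine vertices: (63.489,115.348) → (67.690,107.257) → (69.934,98.733) → (70.221,89.776) → (68.551,80.388) → (64.925,70.567) → (59.342,60.313) → (51.802,49.627) → (42.306,38.509). Open path.

**Shape 2** — `<polygon>` rectangle, stroke `#000000` → cut (S858, F1067). Machine vertices: (87.424,107.816) → (96.221,107.816) → (96.221,97.779) → (87.424,97.779) → (87.424,107.816). Closed: final G1 returns to the first vertex.

**Shape 3** — `<path>` open polyline, stroke `#000000` → cut (S858, F1067). Machine vertices: (191.853,142.418) → (228.197,85.996) → (162.789,201.630) → (37.526,61.764) → (209.784,47.976). Open path.

**Shape 4** — `<polyline>` line segment, stroke `#000000` → cut (S858, F1067). Machine vertices: (35.351,103.265) → (28.664,128.984). Open path.

G21
G90
G0 X63.489 Y115.348
M3 S858
G1 X67.690 Y107.257 F1067
G1 X69.934 Y98.733
G1 X70.221 Y89.776
G1 X68.551 Y80.388
G1 X64.925 Y70.567
G1 X59.342 Y60.313
G1 X51.802 Y49.627
G1 X42.306 Y38.509
G0 X87.424 Y107.816
M3 S858
G1 X96.221 Y107.816 F1067
G1 X96.221 Y97.779
G1 X87.424 Y97.779
G1 X87.424 Y107.816
G0 X191.853 Y142.418
M3 S858
G1 X228.197 Y85.996 F1067
G1 X162.789 Y201.630
G1 X37.526 Y61.764
G1 X209.784 Y47.976
G0 X35.351 Y103.265
M3 S858
G1 X28.664 Y128.984 F1067
M5
G0 X0.000 Y0.000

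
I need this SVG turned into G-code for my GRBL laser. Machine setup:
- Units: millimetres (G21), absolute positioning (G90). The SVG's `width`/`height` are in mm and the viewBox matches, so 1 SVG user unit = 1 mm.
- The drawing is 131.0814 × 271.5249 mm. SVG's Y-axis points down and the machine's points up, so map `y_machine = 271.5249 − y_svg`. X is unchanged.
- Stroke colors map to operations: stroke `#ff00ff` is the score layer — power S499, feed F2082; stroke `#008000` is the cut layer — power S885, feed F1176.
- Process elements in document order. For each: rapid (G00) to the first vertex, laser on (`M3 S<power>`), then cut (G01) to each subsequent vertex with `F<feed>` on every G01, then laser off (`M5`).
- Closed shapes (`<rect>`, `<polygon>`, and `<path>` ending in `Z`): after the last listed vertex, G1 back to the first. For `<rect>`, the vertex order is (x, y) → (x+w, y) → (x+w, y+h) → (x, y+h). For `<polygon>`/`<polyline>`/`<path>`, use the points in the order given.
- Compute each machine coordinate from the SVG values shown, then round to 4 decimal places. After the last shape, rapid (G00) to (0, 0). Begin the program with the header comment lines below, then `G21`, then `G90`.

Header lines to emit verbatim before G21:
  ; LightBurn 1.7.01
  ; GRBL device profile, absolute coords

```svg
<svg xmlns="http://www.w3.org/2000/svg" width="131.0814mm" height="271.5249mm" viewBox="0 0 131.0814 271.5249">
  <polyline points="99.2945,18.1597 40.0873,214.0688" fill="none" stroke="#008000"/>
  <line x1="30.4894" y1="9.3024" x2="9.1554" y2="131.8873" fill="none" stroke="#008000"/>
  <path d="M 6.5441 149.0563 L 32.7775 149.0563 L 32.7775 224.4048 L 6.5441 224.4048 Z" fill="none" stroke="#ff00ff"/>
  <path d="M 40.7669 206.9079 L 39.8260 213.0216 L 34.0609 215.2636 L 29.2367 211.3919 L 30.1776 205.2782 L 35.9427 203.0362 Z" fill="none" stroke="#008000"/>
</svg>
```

Since the viewBox matches the mm dimensions, user units are millimetres directly. The only transform is the Y-flip y_m = 271.5249 − y_svg.

Shape 1 is a line segment drawn with `<polyline>`. Its stroke #008000 means cut at S885, F1176. After flipping Y the toolpath is (99.2945,253.3652) → (40.0873,57.4561).

Shape 2 is a line segment drawn with `<line>`. Its stroke #008000 means cut at S885, F1176. After flipping Y the toolpath is (30.4894,262.2225) → (9.1554,139.6376).

Shape 3 is a rectangle drawn with `<path>`. Its stroke #ff00ff means score at S499, F2082. After flipping Y the toolpath is (6.5441,122.4686) → (32.7775,122.4686) → (32.7775,47.1201) → (6.5441,47.1201) → (6.5441,122.4686), returning to the start.

Shape 4 is a regular polygon drawn with `<path>`. Its stroke #008000 means cut at S885, F1176. After flipping Y the toolpath is (40.7669,64.6170) → (39.8260,58.5033) → (34.0609,56.2613) → (29.2367,60.1330) → (30.1776,66.2467) → (35.9427,68.4887) → (40.7669,64.6170), returning to the start.

; LightBurn 1.7.01
; GRBL device profile, absolute coords
G21
G90
G00 X99.2945 Y253.3652
M3 S885
G01 X40.0873 Y57.4561 F1176
M5
G00 X30.4894 Y262.2225
M3 S885
G01 X9.1554 Y139.6376 F1176
M5
G00 X6.5441 Y122.4686
M3 S499
G01 X32.7775 Y122.4686 F2082
G01 X32.7775 Y47.1201 F2082
G01 X6.5441 Y47.1201 F2082
G01 X6.5441 Y122.4686 F2082
M5
G00 X40.7669 Y64.6170
M3 S885
G01 X39.8260 Y58.5033 F1176
G01 X34.0609 Y56.2613 F1176
G01 X29.2367 Y60.1330 F1176
G01 X30.1776 Y66.2467 F1176
G01 X35.9427 Y68.4887 F1176
G01 X40.7669 Y64.6170 F1176
M5
G00 X0.0000 Y0.0000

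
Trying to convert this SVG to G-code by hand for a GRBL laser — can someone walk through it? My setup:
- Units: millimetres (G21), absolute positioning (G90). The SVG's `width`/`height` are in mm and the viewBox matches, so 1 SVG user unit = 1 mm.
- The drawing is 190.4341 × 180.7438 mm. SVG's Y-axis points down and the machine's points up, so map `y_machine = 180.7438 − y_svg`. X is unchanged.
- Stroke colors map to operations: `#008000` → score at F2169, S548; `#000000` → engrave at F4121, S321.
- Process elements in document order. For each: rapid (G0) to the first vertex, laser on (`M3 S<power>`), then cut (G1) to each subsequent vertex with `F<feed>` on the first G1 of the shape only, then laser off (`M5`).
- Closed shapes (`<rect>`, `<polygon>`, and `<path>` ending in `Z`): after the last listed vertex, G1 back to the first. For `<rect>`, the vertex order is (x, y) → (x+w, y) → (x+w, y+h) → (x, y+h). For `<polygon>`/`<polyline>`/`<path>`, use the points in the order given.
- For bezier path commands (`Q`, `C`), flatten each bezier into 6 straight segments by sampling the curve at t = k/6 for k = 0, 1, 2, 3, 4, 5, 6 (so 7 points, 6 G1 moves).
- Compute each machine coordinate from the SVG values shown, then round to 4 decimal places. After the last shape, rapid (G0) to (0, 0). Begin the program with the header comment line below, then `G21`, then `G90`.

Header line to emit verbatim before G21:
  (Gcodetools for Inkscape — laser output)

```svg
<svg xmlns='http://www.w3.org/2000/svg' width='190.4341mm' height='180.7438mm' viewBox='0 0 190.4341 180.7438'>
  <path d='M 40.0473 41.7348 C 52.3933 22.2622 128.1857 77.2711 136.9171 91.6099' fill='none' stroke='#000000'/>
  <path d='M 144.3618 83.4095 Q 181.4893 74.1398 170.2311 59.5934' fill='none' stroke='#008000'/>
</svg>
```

(Gcodetools for Inkscape — laser output)
G21
G90
G0 X40.0473 Y139.0090
M3 S321
G1 X50.9033 Y143.0716 F4121
G1 X68.7085 Y137.9193
G1 X89.8377 Y126.7507
G1 X110.6656 Y112.7645
G1 X127.5672 Y99.1594
G1 X136.9171 Y89.1339
M5
G0 X144.3618 Y97.3343
M3 S548
G1 X155.3936 Y100.5708 F2169
G1 X163.7373 Y104.1004
G1 X169.3929 Y107.9232
G1 X172.3604 Y112.0391
G1 X172.6398 Y116.4482
G1 X170.2311 Y121.1504
M5
G0 X0.0000 Y0.0000

viewBox `0 0 190.4341 180.7438` with mm width/height → 1 unit = 1 mm. Flip: y_m = 180.7438 − y_svg.

**Shape 1** — `<path>` cubic bezier, stroke `#000000` → engrave (S321, F4121). Control points (SVG): P0=(40.0473,41.7348), P1=(52.3933,22.2622), P2=(128.1857,77.2711), P3=(136.9171,91.6099); sampled at t=k/6. Machine vertices: (40.0473,139.0090) → (50.9033,143.0716) → (68.7085,137.9193) → (89.8377,126.7507) → (110.6656,112.7645) → (127.5672,99.1594) → (136.9171,89.1339). Open path.

**Shape 2** — `<path>` quadratic bezier, stroke `#008000` → score (S548, F2169). Control points (SVG): P0=(144.3618,83.4095), P1=(181.4893,74.1398), P2=(170.2311,59.5934); sampled at t=k/6. Machine vertices: (144.3618,97.3343) → (155.3936,100.5708) → (163.7373,104.1004) → (169.3929,107.9232) → (172.3604,112.0391) → (172.6398,116.4482) → (170.2311,121.1504). Open path.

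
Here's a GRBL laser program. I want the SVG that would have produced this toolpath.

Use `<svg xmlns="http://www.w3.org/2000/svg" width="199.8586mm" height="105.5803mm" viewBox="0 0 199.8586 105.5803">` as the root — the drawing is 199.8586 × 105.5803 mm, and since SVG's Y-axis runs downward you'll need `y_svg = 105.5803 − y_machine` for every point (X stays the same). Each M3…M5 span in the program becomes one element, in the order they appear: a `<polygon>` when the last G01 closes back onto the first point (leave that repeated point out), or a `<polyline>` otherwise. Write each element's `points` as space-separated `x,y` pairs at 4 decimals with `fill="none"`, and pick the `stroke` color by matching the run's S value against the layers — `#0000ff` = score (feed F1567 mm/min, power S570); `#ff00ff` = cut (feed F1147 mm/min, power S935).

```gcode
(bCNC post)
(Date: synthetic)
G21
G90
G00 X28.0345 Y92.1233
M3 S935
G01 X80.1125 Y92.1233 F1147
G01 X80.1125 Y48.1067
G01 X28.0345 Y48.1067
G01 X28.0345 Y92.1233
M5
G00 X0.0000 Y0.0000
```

Machine Y-up, SVG Y-down with viewBox height 105.5803, so y_svg = 105.5803 − y_machine; X carries over. Every run uses S935, so all elements get stroke `#ff00ff` (cut).

Run 1: The run returns to its start, so emit a `<polygon>` with points (Y-flipped): 28.0345,13.4570 80.1125,13.4570 80.1125,57.4736 28.0345,57.4736.

<svg xmlns="http://www.w3.org/2000/svg" width="199.8586mm" height="105.5803mm" viewBox="0 0 199.8586 105.5803">
  <polygon points="28.0345,13.4570 80.1125,13.4570 80.1125,57.4736 28.0345,57.4736" fill="none" stroke="#ff00ff"/>
</svg>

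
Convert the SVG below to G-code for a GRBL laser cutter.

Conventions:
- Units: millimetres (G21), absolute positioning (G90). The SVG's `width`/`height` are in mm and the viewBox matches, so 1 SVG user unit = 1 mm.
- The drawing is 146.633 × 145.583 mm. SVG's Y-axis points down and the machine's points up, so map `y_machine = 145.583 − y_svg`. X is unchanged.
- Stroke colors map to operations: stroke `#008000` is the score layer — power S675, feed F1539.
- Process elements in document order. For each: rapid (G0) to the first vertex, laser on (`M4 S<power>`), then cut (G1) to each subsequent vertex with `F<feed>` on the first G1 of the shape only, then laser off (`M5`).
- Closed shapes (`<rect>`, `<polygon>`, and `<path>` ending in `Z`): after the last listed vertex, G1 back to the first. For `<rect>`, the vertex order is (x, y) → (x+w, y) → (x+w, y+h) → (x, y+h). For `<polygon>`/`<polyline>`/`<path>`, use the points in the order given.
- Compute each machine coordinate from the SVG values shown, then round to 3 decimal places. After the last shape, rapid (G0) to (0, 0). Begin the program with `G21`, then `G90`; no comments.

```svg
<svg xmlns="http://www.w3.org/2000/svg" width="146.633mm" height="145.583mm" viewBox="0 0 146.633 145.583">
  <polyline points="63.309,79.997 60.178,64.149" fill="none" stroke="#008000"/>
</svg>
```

1 u = 1 mm; y_m = 145.583 − y.

[1] `<polyline>` line segment, #008000→score S675 F1539: (63.309,65.586) → (60.178,81.434)

G21
G90
G0 X63.309 Y65.586
M4 S675
G1 X60.178 Y81.434 F1539
M5
G0 X0.000 Y0.000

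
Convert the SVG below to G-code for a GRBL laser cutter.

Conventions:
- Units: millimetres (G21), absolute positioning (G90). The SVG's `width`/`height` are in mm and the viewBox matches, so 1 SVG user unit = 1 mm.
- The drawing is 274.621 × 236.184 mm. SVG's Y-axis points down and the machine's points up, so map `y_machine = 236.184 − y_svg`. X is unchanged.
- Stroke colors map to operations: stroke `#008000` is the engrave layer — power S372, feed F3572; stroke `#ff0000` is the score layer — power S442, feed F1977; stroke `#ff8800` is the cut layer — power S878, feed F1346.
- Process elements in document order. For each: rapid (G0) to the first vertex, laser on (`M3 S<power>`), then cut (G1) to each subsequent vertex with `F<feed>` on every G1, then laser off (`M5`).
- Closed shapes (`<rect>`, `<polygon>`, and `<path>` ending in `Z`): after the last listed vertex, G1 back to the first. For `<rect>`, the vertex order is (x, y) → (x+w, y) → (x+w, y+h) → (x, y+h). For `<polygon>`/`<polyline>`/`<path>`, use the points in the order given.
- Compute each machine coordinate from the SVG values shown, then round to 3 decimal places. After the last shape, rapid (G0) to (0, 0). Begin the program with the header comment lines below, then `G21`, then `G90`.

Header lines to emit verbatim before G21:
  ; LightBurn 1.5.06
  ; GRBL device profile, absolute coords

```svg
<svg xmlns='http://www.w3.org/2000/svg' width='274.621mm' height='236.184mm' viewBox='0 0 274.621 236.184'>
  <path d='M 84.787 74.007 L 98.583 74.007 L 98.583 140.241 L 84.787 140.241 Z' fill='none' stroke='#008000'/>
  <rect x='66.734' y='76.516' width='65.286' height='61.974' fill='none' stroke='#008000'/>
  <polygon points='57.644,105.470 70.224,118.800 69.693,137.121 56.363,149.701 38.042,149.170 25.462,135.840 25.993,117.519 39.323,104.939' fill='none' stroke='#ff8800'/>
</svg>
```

Since the viewBox matches the mm dimensions, user units are millimetres directly. The only transform is the Y-flip y_m = 236.184 − y_svg.

Shape 1 is a rectangle drawn with `<path>`. Its stroke #008000 means engrave at S372, F3572. After flipping Y the toolpath is (84.787,162.177) → (98.583,162.177) → (98.583,95.943) → (84.787,95.943) → (84.787,162.177), returning to the start.

Shape 2 is a rectangle drawn with `<rect>`. Its stroke #008000 means engrave at S372, F3572. After flipping Y the toolpath is (66.734,159.668) → (132.020,159.668) → (132.020,97.694) → (66.734,97.694) → (66.734,159.668), returning to the start.

Shape 3 is a regular polygon drawn with `<polygon>`. Its stroke #ff8800 means cut at S878, F1346. After flipping Y the toolpath is (57.644,130.714) → (70.224,117.384) → (69.693,99.063) → (56.363,86.483) → (38.042,87.014) → (25.462,100.344) → (25.993,118.665) → (39.323,131.245) → (57.644,130.714), returning to the start.

; LightBurn 1.5.06
; GRBL device profile, absolute coords
G21
G90
G0 X84.787 Y162.177
M3 S372
G1 X98.583 Y162.177 F3572
G1 X98.583 Y95.943 F3572
G1 X84.787 Y95.943 F3572
G1 X84.787 Y162.177 F3572
M5
G0 X66.734 Y159.668
M3 S372
G1 X132.020 Y159.668 F3572
G1 X132.020 Y97.694 F3572
G1 X66.734 Y97.694 F3572
G1 X66.734 Y159.668 F3572
M5
G0 X57.644 Y130.714
M3 S878
G1 X70.224 Y117.384 F1346
G1 X69.693 Y99.063 F1346
G1 X56.363 Y86.483 F1346
G1 X38.042 Y87.014 F1346
G1 X25.462 Y100.344 F1346
G1 X25.993 Y118.665 F1346
G1 X39.323 Y131.245 F1346
G1 X57.644 Y130.714 F1346
M5
G0 X0.000 Y0.000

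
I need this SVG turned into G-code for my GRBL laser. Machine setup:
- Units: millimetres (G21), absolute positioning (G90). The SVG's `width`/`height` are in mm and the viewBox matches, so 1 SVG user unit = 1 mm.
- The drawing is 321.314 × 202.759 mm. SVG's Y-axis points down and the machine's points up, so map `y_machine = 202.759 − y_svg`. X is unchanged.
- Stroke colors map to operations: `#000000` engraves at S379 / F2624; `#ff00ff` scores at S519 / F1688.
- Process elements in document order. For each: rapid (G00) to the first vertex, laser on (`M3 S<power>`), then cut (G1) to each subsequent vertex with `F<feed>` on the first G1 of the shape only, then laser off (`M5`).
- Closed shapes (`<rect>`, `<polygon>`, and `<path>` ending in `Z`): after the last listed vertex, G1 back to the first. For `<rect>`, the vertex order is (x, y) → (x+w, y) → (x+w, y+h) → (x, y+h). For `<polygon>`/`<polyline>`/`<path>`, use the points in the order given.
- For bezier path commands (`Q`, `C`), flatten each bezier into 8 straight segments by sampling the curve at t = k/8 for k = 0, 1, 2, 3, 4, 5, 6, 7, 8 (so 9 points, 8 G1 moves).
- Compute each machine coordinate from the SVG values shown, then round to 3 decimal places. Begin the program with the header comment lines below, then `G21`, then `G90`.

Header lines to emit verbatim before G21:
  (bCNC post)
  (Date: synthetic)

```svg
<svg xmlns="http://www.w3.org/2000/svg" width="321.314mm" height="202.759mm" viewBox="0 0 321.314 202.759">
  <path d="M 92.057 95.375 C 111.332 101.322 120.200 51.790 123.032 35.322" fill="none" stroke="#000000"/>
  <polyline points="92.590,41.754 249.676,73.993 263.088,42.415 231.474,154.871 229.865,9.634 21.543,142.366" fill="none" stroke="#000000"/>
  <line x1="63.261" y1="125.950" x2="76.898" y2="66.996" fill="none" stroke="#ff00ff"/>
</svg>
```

(bCNC post)
(Date: synthetic)
G21
G90
G00 X92.057 Y107.384
M3 S379
G1 X98.806 Y107.582 F2624
G1 X104.630 Y111.943
G1 X109.581 Y119.430
G1 X113.711 Y129.005
G1 X117.069 Y139.631
G1 X119.708 Y150.270
G1 X121.679 Y159.885
G1 X123.032 Y167.437
M5
G00 X92.590 Y161.005
M3 S379
G1 X249.676 Y128.766 F2624
G1 X263.088 Y160.344
G1 X231.474 Y47.888
G1 X229.865 Y193.125
G1 X21.543 Y60.393
M5
G00 X63.261 Y76.809
M3 S519
G1 X76.898 Y135.763 F1688
M5

1 u = 1 mm; y_m = 202.759 − y.

[1] `<path>` cubic bezier, #000000→engrave S379 F2624: (92.057,107.384) → (98.806,107.582) → (104.630,111.943) → (109.581,119.430) → (113.711,129.005) → (117.069,139.631) → (119.708,150.270) → (121.679,159.885) → (123.032,167.437)

[2] `<polyline>` open polyline, #000000→engrave S379 F2624: (92.590,161.005) → (249.676,128.766) → (263.088,160.344) → (231.474,47.888) → (229.865,193.125) → (21.543,60.393)

[3] `<line>` line segment, #ff00ff→score S519 F1688: (63.261,76.809) → (76.898,135.763)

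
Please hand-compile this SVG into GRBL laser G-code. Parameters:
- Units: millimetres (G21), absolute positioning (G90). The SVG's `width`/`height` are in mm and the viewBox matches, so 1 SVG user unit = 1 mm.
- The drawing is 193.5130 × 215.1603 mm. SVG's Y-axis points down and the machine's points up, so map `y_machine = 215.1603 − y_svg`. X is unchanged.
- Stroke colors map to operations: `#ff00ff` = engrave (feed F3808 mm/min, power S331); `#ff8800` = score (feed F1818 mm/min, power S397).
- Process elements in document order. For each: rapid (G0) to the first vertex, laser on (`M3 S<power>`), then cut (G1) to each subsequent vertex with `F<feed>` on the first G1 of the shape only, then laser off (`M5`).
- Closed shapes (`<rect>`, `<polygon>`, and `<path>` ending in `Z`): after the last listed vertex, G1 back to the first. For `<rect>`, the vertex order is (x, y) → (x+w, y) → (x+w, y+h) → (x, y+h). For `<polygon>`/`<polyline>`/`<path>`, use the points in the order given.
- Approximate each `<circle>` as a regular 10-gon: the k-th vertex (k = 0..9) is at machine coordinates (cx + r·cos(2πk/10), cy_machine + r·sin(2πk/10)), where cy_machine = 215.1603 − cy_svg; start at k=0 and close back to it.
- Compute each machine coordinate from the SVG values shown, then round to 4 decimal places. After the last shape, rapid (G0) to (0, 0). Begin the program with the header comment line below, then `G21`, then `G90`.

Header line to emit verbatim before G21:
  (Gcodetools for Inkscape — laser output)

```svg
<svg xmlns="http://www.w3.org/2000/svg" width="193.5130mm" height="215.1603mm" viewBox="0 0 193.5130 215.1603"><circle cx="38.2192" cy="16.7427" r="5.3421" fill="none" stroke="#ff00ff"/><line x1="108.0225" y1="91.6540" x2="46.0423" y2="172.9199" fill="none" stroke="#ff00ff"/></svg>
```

Since the viewBox matches the mm dimensions, user units are millimetres directly. The only transform is the Y-flip y_m = 215.1603 − y_svg.

Shape 1 is a circle drawn with `<circle>`. Its stroke #ff00ff means engrave at S331, F3808. After flipping Y the toolpath is (43.5613,198.4176) → (42.5410,201.5576) → (39.8700,203.4982) → (36.5684,203.4982) → (33.8974,201.5576) → (32.8771,198.4176) → (33.8974,195.2776) → (36.5684,193.3370) → (39.8700,193.3370) → (42.5410,195.2776) → (43.5613,198.4176), returning to the start.

Shape 2 is a line segment drawn with `<line>`. Its stroke #ff00ff means engrave at S331, F3808. After flipping Y the toolpath is (108.0225,123.5063) → (46.0423,42.2404).

(Gcodetools for Inkscape — laser output)
G21
G90
G0 X43.5613 Y198.4176
M3 S331
G1 X42.5410 Y201.5576 F3808
G1 X39.8700 Y203.4982
G1 X36.5684 Y203.4982
G1 X33.8974 Y201.5576
G1 X32.8771 Y198.4176
G1 X33.8974 Y195.2776
G1 X36.5684 Y193.3370
G1 X39.8700 Y193.3370
G1 X42.5410 Y195.2776
G1 X43.5613 Y198.4176
M5
G0 X108.0225 Y123.5063
M3 S331
G1 X46.0423 Y42.2404 F3808
M5
G0 X0.0000 Y0.0000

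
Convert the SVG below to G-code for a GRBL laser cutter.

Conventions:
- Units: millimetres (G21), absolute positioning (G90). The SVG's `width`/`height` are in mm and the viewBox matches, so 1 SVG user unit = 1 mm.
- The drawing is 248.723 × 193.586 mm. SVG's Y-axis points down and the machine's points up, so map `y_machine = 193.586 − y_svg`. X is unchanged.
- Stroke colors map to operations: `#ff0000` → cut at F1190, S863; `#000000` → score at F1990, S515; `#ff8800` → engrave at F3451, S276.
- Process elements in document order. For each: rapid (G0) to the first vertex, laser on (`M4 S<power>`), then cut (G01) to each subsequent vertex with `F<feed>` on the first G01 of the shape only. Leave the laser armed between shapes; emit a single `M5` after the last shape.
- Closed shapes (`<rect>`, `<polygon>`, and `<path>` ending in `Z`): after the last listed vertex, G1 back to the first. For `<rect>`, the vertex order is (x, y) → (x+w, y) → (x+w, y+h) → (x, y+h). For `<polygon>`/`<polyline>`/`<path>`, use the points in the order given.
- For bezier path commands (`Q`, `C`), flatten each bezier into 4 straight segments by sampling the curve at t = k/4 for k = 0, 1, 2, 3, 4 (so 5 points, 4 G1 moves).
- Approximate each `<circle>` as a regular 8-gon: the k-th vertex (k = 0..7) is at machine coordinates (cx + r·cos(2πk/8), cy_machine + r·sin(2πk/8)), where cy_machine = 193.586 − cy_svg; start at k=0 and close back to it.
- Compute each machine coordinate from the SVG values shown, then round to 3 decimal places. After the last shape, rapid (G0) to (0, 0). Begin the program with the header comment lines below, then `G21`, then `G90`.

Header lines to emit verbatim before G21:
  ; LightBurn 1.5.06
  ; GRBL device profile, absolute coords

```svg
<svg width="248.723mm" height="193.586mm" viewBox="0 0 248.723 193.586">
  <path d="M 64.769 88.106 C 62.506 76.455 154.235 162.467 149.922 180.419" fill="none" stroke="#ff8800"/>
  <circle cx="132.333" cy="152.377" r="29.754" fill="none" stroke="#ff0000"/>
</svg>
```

viewBox `0 0 248.723 193.586` with mm width/height → 1 unit = 1 mm. Flip: y_m = 193.586 − y_svg.

**Shape 1** — `<path>` cubic bezier, stroke `#ff8800` → engrave (S276, F3451). Control points (SVG): P0=(64.769,88.106), P1=(62.506,76.455), P2=(154.235,162.467), P3=(149.922,180.419); sampled at t=k/4. Machine vertices: (64.769,105.480) → (77.726,98.496) → (108.114,70.425) → (138.118,36.803) → (149.922,13.167). Open path.

**Shape 2** — `<circle>` circle, stroke `#ff0000` → cut (S863, F1190). Machine vertices: (162.087,41.209) → (153.372,62.248) → (132.333,70.963) → (111.294,62.248) → (102.579,41.209) → (111.294,20.170) → (132.333,11.455) → (153.372,20.170) → (162.087,41.209). Closed: final G1 returns to the first vertex.

; LightBurn 1.5.06
; GRBL device profile, absolute coords
G21
G90
G0 X64.769 Y105.480
M4 S276
G01 X77.726 Y98.496 F3451
G01 X108.114 Y70.425
G01 X138.118 Y36.803
G01 X149.922 Y13.167
G0 X162.087 Y41.209
M4 S863
G01 X153.372 Y62.248 F1190
G01 X132.333 Y70.963
G01 X111.294 Y62.248
G01 X102.579 Y41.209
G01 X111.294 Y20.170
G01 X132.333 Y11.455
G01 X153.372 Y20.170
G01 X162.087 Y41.209
M5
G0 X0.000 Y0.000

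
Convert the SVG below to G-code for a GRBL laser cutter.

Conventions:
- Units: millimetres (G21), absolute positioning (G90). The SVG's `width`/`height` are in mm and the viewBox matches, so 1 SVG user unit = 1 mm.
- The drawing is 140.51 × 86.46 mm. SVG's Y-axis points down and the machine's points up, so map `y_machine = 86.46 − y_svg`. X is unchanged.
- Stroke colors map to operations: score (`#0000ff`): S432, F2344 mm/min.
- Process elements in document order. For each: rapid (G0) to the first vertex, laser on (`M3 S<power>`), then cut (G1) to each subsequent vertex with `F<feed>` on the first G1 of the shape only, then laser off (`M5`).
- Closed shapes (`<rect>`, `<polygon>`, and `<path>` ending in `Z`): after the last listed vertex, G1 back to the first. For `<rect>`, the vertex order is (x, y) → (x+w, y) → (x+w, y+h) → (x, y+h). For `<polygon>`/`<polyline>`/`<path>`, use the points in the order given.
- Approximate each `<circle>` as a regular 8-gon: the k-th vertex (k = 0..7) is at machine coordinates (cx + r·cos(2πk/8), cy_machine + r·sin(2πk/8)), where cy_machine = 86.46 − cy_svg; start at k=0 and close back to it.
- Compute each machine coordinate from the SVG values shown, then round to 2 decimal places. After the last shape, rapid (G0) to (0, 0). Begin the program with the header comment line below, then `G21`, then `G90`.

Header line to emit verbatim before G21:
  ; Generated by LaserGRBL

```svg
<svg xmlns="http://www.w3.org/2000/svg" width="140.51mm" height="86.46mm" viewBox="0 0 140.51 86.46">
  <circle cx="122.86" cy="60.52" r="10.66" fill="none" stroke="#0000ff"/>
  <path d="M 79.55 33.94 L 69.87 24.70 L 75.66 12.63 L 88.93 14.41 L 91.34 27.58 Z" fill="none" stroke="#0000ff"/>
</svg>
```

; Generated by LaserGRBL
G21
G90
G0 X133.52 Y25.94
M3 S432
G1 X130.40 Y33.48 F2344
G1 X122.86 Y36.60
G1 X115.32 Y33.48
G1 X112.20 Y25.94
G1 X115.32 Y18.40
G1 X122.86 Y15.28
G1 X130.40 Y18.40
G1 X133.52 Y25.94
M5
G0 X79.55 Y52.52
M3 S432
G1 X69.87 Y61.76 F2344
G1 X75.66 Y73.83
G1 X88.93 Y72.05
G1 X91.34 Y58.88
G1 X79.55 Y52.52
M5
G0 X0.00 Y0.00

1 u = 1 mm; y_m = 86.46 − y.

[1] `<circle>` circle, #0000ff→score S432 F2344: (133.52,25.94) → (130.40,33.48) → (122.86,36.60) → (115.32,33.48) → (112.20,25.94) → (115.32,18.40) → (122.86,15.28) → (130.40,18.40) → (133.52,25.94) (closed)

[2] `<path>` regular polygon, #0000ff→score S432 F2344: (79.55,52.52) → (69.87,61.76) → (75.66,73.83) → (88.93,72.05) → (91.34,58.88) → (79.55,52.52) (closed)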